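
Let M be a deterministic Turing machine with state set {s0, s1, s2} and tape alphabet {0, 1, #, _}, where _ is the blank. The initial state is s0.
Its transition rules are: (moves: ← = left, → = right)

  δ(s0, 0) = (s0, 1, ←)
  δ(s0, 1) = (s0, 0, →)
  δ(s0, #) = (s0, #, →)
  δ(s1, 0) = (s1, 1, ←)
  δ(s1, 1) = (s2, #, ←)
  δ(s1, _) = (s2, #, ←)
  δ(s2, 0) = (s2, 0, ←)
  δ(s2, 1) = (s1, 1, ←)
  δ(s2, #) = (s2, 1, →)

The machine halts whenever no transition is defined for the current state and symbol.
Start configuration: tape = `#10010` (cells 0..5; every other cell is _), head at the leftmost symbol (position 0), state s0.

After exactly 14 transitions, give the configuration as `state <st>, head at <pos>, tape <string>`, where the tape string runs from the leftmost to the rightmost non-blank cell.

state s0, head at 4, tape #00010

state=s0 head=0 tape=[#]10010   (s0,#)→(s0,#,→)
state=s0 head=1 tape=#[1]0010   (s0,1)→(s0,0,→)
state=s0 head=2 tape=#0[0]010   (s0,0)→(s0,1,←)
state=s0 head=1 tape=#[0]1010   (s0,0)→(s0,1,←)
state=s0 head=0 tape=[#]11010   (s0,#)→(s0,#,→)
state=s0 head=1 tape=#[1]1010   (s0,1)→(s0,0,→)
state=s0 head=2 tape=#0[1]010   (s0,1)→(s0,0,→)
state=s0 head=3 tape=#00[0]10   (s0,0)→(s0,1,←)
state=s0 head=2 tape=#0[0]110   (s0,0)→(s0,1,←)
state=s0 head=1 tape=#[0]1110   (s0,0)→(s0,1,←)
state=s0 head=0 tape=[#]11110   (s0,#)→(s0,#,→)
state=s0 head=1 tape=#[1]1110   (s0,1)→(s0,0,→)
state=s0 head=2 tape=#0[1]110   (s0,1)→(s0,0,→)
state=s0 head=3 tape=#00[1]10   (s0,1)→(s0,0,→)
state=s0 head=4 tape=#000[1]0
After 14 steps: state s0, head at 4, tape #00010.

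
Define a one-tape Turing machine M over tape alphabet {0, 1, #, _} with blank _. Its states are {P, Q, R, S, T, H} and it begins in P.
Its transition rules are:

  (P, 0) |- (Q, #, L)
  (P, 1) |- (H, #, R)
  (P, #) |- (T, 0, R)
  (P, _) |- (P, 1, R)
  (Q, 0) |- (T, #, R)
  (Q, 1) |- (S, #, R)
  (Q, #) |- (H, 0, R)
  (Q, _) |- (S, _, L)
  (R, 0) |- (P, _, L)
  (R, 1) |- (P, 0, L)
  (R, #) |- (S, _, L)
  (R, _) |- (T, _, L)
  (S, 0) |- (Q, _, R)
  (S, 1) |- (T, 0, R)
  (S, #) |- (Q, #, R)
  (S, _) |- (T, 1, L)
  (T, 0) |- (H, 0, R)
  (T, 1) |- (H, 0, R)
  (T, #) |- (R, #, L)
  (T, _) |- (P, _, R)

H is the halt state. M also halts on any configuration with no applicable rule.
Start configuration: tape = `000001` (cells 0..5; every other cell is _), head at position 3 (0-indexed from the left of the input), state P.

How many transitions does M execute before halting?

P | 000[0]01   read 0 → write #, move L, go to Q
Q | 00[0]#01   read 0 → write #, move R, go to T
T | 00#[#]01   read # → write #, move L, go to R
R | 00[#]#01   read # → write _, move L, go to S
S | 0[0]_#01   read 0 → write _, move R, go to Q
Q | 0_[_]#01   read _ → write _, move L, go to S
S | 0[_]_#01   read _ → write 1, move L, go to T
T | [0]1_#01   read 0 → write 0, move R, go to H
H | 0[1]_#01
M halts after 8 transitions.

8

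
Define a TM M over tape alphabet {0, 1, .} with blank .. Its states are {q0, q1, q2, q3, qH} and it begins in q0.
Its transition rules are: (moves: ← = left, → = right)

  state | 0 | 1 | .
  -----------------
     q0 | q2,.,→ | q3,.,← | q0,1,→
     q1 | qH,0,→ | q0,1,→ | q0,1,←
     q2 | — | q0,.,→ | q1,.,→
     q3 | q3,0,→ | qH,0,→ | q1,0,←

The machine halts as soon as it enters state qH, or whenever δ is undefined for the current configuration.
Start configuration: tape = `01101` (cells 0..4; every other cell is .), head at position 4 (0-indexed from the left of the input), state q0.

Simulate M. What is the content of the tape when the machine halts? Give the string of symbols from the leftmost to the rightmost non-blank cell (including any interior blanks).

01100

state=q0 head=4 tape=0110[1]   (q0,1)→(q3,.,←)
state=q3 head=3 tape=011[0].   (q3,0)→(q3,0,→)
state=q3 head=4 tape=0110[.]   (q3,.)→(q1,0,←)
state=q1 head=3 tape=011[0]0   (q1,0)→(qH,0,→)
state=qH head=4 tape=0110[0]
The non-blank tape span at halt is 01100.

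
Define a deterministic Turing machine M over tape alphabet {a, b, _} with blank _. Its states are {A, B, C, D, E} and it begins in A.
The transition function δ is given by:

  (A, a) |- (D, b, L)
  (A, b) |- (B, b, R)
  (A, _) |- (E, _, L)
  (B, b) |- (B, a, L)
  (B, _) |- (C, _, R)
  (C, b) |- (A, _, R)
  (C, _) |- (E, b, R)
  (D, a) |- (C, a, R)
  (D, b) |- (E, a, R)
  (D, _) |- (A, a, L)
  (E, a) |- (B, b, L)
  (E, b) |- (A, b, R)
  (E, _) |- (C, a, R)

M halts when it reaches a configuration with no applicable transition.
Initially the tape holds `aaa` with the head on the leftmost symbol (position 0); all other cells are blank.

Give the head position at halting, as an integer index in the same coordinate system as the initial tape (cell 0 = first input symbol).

state=A head=0 tape=___[a]aa   (A,a)→(D,b,L)
state=D head=-1 tape=__[_]baa   (D,_)→(A,a,L)
state=A head=-2 tape=_[_]abaa   (A,_)→(E,_,L)
state=E head=-3 tape=[_]_abaa   (E,_)→(C,a,R)
state=C head=-2 tape=a[_]abaa   (C,_)→(E,b,R)
state=E head=-1 tape=ab[a]baa   (E,a)→(B,b,L)
state=B head=-2 tape=a[b]bbaa   (B,b)→(B,a,L)
state=B head=-3 tape=[a]abbaa
At halt the head is at cell -3.

-3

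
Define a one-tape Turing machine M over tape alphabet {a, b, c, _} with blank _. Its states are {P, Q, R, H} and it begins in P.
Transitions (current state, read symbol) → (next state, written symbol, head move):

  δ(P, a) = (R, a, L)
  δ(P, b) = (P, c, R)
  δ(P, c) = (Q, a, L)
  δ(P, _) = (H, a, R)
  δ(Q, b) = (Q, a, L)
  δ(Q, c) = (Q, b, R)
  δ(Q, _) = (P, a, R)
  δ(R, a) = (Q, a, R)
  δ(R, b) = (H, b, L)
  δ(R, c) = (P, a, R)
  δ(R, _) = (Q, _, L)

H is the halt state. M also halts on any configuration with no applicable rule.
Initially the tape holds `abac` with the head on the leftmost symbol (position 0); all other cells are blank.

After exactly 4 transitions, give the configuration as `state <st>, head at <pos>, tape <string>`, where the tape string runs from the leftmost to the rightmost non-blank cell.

state H, head at 0, tape aaabac

state=P head=0 tape=__[a]bac   (P,a)→(R,a,L)
state=R head=-1 tape=_[_]abac   (R,_)→(Q,_,L)
state=Q head=-2 tape=[_]_abac   (Q,_)→(P,a,R)
state=P head=-1 tape=a[_]abac   (P,_)→(H,a,R)
state=H head=0 tape=aa[a]bac
After 4 steps: state H, head at 0, tape aaabac.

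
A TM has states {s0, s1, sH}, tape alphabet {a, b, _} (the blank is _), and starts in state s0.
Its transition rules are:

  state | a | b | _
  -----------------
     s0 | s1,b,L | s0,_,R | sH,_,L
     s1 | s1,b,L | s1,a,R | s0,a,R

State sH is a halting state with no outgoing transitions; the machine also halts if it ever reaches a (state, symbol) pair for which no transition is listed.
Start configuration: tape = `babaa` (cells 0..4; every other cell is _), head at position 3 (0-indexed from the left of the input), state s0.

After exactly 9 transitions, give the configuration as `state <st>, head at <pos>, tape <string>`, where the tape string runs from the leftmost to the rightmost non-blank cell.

state s1, head at 2, tape aabbb

state=s0 head=3 tape=bab[a]a   (s0,a)→(s1,b,L)
state=s1 head=2 tape=ba[b]ba   (s1,b)→(s1,a,R)
state=s1 head=3 tape=baa[b]a   (s1,b)→(s1,a,R)
state=s1 head=4 tape=baaa[a]   (s1,a)→(s1,b,L)
state=s1 head=3 tape=baa[a]b   (s1,a)→(s1,b,L)
state=s1 head=2 tape=ba[a]bb   (s1,a)→(s1,b,L)
state=s1 head=1 tape=b[a]bbb   (s1,a)→(s1,b,L)
state=s1 head=0 tape=[b]bbbb   (s1,b)→(s1,a,R)
state=s1 head=1 tape=a[b]bbb   (s1,b)→(s1,a,R)
state=s1 head=2 tape=aa[b]bb
After 9 steps: state s1, head at 2, tape aabbb.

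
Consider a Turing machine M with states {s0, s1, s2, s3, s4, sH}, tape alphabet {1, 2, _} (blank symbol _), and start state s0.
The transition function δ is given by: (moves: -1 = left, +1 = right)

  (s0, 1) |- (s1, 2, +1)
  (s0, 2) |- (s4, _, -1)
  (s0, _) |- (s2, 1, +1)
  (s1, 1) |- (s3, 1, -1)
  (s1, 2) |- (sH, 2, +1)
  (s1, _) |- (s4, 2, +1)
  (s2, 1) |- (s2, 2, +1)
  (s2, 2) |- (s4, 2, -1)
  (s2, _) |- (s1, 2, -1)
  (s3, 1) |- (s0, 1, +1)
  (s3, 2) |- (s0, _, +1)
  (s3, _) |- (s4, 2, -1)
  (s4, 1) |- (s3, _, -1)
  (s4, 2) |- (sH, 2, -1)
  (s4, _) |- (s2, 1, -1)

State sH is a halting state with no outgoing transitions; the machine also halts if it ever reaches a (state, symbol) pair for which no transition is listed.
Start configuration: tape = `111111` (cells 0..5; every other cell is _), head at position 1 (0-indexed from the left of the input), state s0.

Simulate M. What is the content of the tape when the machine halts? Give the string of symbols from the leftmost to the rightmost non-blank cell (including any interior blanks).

1____221

s0 | 1[1]1111__   read 1 → write 2, move +1, go to s1
s1 | 12[1]111__   read 1 → write 1, move -1, go to s3
s3 | 1[2]1111__   read 2 → write _, move +1, go to s0
s0 | 1_[1]111__   read 1 → write 2, move +1, go to s1
s1 | 1_2[1]11__   read 1 → write 1, move -1, go to s3
s3 | 1_[2]111__   read 2 → write _, move +1, go to s0
s0 | 1__[1]11__   read 1 → write 2, move +1, go to s1
s1 | 1__2[1]1__   read 1 → write 1, move -1, go to s3
s3 | 1__[2]11__   read 2 → write _, move +1, go to s0
s0 | 1___[1]1__   read 1 → write 2, move +1, go to s1
s1 | 1___2[1]__   read 1 → write 1, move -1, go to s3
s3 | 1___[2]1__   read 2 → write _, move +1, go to s0
s0 | 1____[1]__   read 1 → write 2, move +1, go to s1
s1 | 1____2[_]_   read _ → write 2, move +1, go to s4
s4 | 1____22[_]   read _ → write 1, move -1, go to s2
s2 | 1____2[2]1   read 2 → write 2, move -1, go to s4
s4 | 1____[2]21   read 2 → write 2, move -1, go to sH
sH | 1___[_]221
The non-blank tape span at halt is 1____221.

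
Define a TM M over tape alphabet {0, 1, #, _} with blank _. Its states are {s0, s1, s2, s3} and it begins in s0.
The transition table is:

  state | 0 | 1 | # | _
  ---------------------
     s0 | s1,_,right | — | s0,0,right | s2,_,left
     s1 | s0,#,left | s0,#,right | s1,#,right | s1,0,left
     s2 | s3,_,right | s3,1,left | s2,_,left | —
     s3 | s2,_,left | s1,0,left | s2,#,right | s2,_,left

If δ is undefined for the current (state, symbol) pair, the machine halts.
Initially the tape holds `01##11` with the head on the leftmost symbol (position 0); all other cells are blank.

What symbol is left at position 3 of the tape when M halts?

state=s0 head=0 tape=[0]1##11   (s0,0)→(s1,_,right)
state=s1 head=1 tape=_[1]##11   (s1,1)→(s0,#,right)
state=s0 head=2 tape=_#[#]#11   (s0,#)→(s0,0,right)
state=s0 head=3 tape=_#0[#]11   (s0,#)→(s0,0,right)
state=s0 head=4 tape=_#00[1]1
Cell 3 holds 0 when M halts.

0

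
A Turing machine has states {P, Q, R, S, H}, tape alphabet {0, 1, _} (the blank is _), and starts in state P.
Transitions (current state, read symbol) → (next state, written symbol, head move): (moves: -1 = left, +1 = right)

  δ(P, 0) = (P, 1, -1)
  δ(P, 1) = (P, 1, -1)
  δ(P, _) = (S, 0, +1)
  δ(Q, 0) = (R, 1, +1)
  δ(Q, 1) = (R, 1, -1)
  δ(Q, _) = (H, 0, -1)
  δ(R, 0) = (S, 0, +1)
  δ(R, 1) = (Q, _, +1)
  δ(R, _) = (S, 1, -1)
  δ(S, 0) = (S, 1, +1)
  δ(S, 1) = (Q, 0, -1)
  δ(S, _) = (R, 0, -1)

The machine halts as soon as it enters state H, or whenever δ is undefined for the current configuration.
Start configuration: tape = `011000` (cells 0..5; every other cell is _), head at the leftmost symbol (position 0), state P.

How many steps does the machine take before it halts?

20

P | _[0]11000__   read 0 → write 1, move -1, go to P
P | [_]111000__   read _ → write 0, move +1, go to S
S | 0[1]11000__   read 1 → write 0, move -1, go to Q
Q | [0]011000__   read 0 → write 1, move +1, go to R
R | 1[0]11000__   read 0 → write 0, move +1, go to S
S | 10[1]1000__   read 1 → write 0, move -1, go to Q
Q | 1[0]01000__   read 0 → write 1, move +1, go to R
R | 11[0]1000__   read 0 → write 0, move +1, go to S
S | 110[1]000__   read 1 → write 0, move -1, go to Q
Q | 11[0]0000__   read 0 → write 1, move +1, go to R
R | 111[0]000__   read 0 → write 0, move +1, go to S
S | 1110[0]00__   read 0 → write 1, move +1, go to S
S | 11101[0]0__   read 0 → write 1, move +1, go to S
S | 111011[0]__   read 0 → write 1, move +1, go to S
S | 1110111[_]_   read _ → write 0, move -1, go to R
R | 111011[1]0_   read 1 → write _, move +1, go to Q
Q | 111011_[0]_   read 0 → write 1, move +1, go to R
R | 111011_1[_]   read _ → write 1, move -1, go to S
S | 111011_[1]1   read 1 → write 0, move -1, go to Q
Q | 111011[_]01   read _ → write 0, move -1, go to H
H | 11101[1]001
M halts after 20 transitions.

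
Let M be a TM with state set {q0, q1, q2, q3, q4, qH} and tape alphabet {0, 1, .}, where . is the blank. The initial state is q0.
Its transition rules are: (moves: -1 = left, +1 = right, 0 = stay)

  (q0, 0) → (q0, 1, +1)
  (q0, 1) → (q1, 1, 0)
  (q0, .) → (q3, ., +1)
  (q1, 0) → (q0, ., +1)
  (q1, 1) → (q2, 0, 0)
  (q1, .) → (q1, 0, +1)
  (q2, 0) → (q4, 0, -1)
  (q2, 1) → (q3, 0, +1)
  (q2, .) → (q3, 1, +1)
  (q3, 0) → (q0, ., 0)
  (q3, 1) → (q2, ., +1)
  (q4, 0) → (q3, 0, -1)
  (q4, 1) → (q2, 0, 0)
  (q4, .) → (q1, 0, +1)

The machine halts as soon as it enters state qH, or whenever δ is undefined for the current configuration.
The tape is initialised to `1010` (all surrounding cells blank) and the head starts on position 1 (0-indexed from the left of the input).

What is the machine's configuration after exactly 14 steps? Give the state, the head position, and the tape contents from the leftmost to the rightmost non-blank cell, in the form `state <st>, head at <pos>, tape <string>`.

state q3, head at 5, tape 0.111

state=q0 head=1 tape=.1[0]10..   (q0,0)→(q0,1,+1)
state=q0 head=2 tape=.11[1]0..   (q0,1)→(q1,1,0)
state=q1 head=2 tape=.11[1]0..   (q1,1)→(q2,0,0)
state=q2 head=2 tape=.11[0]0..   (q2,0)→(q4,0,-1)
state=q4 head=1 tape=.1[1]00..   (q4,1)→(q2,0,0)
state=q2 head=1 tape=.1[0]00..   (q2,0)→(q4,0,-1)
state=q4 head=0 tape=.[1]000..   (q4,1)→(q2,0,0)
state=q2 head=0 tape=.[0]000..   (q2,0)→(q4,0,-1)
state=q4 head=-1 tape=[.]0000..   (q4,.)→(q1,0,+1)
state=q1 head=0 tape=0[0]000..   (q1,0)→(q0,.,+1)
state=q0 head=1 tape=0.[0]00..   (q0,0)→(q0,1,+1)
state=q0 head=2 tape=0.1[0]0..   (q0,0)→(q0,1,+1)
state=q0 head=3 tape=0.11[0]..   (q0,0)→(q0,1,+1)
state=q0 head=4 tape=0.111[.].   (q0,.)→(q3,.,+1)
state=q3 head=5 tape=0.111.[.]
After 14 steps: state q3, head at 5, tape 0.111.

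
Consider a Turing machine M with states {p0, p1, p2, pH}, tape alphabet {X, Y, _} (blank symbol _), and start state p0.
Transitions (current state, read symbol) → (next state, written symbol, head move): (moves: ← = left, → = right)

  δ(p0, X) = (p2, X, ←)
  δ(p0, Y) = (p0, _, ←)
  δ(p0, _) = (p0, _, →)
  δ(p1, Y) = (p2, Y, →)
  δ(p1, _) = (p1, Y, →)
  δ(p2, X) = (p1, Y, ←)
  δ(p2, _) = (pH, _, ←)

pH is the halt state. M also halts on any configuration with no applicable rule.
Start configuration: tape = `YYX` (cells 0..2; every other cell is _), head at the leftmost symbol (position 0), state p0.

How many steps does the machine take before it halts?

8

p0 | _[Y]YX   read Y → write _, move ←, go to p0
p0 | [_]_YX   read _ → write _, move →, go to p0
p0 | _[_]YX   read _ → write _, move →, go to p0
p0 | __[Y]X   read Y → write _, move ←, go to p0
p0 | _[_]_X   read _ → write _, move →, go to p0
p0 | __[_]X   read _ → write _, move →, go to p0
p0 | ___[X]   read X → write X, move ←, go to p2
p2 | __[_]X   read _ → write _, move ←, go to pH
pH | _[_]_X
M halts after 8 transitions.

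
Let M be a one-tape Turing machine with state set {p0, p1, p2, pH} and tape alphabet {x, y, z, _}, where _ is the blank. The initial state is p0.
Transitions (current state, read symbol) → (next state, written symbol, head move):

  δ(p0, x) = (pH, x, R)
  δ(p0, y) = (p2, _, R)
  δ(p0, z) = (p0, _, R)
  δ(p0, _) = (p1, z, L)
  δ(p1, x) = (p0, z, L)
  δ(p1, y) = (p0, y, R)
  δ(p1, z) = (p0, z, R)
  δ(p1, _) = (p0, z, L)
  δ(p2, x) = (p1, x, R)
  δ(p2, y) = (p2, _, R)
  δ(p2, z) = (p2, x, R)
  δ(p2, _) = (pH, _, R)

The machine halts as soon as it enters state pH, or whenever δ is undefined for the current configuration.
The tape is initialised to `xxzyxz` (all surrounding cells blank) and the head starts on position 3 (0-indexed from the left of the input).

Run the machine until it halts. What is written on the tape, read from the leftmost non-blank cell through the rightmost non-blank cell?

state=p0 head=3 tape=xxz[y]xz___   (p0,y)→(p2,_,R)
state=p2 head=4 tape=xxz_[x]z___   (p2,x)→(p1,x,R)
state=p1 head=5 tape=xxz_x[z]___   (p1,z)→(p0,z,R)
state=p0 head=6 tape=xxz_xz[_]__   (p0,_)→(p1,z,L)
state=p1 head=5 tape=xxz_x[z]z__   (p1,z)→(p0,z,R)
state=p0 head=6 tape=xxz_xz[z]__   (p0,z)→(p0,_,R)
state=p0 head=7 tape=xxz_xz_[_]_   (p0,_)→(p1,z,L)
state=p1 head=6 tape=xxz_xz[_]z_   (p1,_)→(p0,z,L)
state=p0 head=5 tape=xxz_x[z]zz_   (p0,z)→(p0,_,R)
state=p0 head=6 tape=xxz_x_[z]z_   (p0,z)→(p0,_,R)
state=p0 head=7 tape=xxz_x__[z]_   (p0,z)→(p0,_,R)
state=p0 head=8 tape=xxz_x___[_]   (p0,_)→(p1,z,L)
state=p1 head=7 tape=xxz_x__[_]z   (p1,_)→(p0,z,L)
state=p0 head=6 tape=xxz_x_[_]zz   (p0,_)→(p1,z,L)
state=p1 head=5 tape=xxz_x[_]zzz   (p1,_)→(p0,z,L)
state=p0 head=4 tape=xxz_[x]zzzz   (p0,x)→(pH,x,R)
state=pH head=5 tape=xxz_x[z]zzz
The non-blank tape span at halt is xxz_xzzzz.

xxz_xzzzz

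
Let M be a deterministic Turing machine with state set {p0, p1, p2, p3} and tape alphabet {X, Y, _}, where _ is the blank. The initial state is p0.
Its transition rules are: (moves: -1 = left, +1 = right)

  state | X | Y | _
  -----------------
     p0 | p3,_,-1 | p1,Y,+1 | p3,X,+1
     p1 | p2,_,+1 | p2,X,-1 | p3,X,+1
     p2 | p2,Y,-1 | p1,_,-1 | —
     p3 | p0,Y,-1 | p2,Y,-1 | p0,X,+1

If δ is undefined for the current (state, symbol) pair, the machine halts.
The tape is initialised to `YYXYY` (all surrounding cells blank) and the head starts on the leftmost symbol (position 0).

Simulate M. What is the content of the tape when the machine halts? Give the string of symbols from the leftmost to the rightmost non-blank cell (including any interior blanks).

state=p0 head=0 tape=___[Y]YXYY   (p0,Y)→(p1,Y,+1)
state=p1 head=1 tape=___Y[Y]XYY   (p1,Y)→(p2,X,-1)
state=p2 head=0 tape=___[Y]XXYY   (p2,Y)→(p1,_,-1)
state=p1 head=-1 tape=__[_]_XXYY   (p1,_)→(p3,X,+1)
state=p3 head=0 tape=__X[_]XXYY   (p3,_)→(p0,X,+1)
state=p0 head=1 tape=__XX[X]XYY   (p0,X)→(p3,_,-1)
state=p3 head=0 tape=__X[X]_XYY   (p3,X)→(p0,Y,-1)
state=p0 head=-1 tape=__[X]Y_XYY   (p0,X)→(p3,_,-1)
state=p3 head=-2 tape=_[_]_Y_XYY   (p3,_)→(p0,X,+1)
state=p0 head=-1 tape=_X[_]Y_XYY   (p0,_)→(p3,X,+1)
state=p3 head=0 tape=_XX[Y]_XYY   (p3,Y)→(p2,Y,-1)
state=p2 head=-1 tape=_X[X]Y_XYY   (p2,X)→(p2,Y,-1)
state=p2 head=-2 tape=_[X]YY_XYY   (p2,X)→(p2,Y,-1)
state=p2 head=-3 tape=[_]YYY_XYY
The non-blank tape span at halt is YYY_XYY.

YYY_XYY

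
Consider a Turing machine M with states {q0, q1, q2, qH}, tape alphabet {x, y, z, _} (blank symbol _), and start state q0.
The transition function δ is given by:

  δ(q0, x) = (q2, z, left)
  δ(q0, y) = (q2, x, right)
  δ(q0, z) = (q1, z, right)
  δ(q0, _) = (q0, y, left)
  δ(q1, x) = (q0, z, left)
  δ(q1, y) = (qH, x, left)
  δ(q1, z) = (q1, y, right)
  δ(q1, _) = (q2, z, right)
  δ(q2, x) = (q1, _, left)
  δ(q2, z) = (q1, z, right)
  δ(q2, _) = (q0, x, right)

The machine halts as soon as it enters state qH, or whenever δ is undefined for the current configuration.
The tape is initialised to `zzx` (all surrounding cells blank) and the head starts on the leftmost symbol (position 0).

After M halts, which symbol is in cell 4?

q0 | [z]zx___   read z → write z, move right, go to q1
q1 | z[z]x___   read z → write y, move right, go to q1
q1 | zy[x]___   read x → write z, move left, go to q0
q0 | z[y]z___   read y → write x, move right, go to q2
q2 | zx[z]___   read z → write z, move right, go to q1
q1 | zxz[_]__   read _ → write z, move right, go to q2
q2 | zxzz[_]_   read _ → write x, move right, go to q0
q0 | zxzzx[_]   read _ → write y, move left, go to q0
q0 | zxzz[x]y   read x → write z, move left, go to q2
q2 | zxz[z]zy   read z → write z, move right, go to q1
q1 | zxzz[z]y   read z → write y, move right, go to q1
q1 | zxzzy[y]   read y → write x, move left, go to qH
qH | zxzz[y]x
Cell 4 holds y when M halts.

y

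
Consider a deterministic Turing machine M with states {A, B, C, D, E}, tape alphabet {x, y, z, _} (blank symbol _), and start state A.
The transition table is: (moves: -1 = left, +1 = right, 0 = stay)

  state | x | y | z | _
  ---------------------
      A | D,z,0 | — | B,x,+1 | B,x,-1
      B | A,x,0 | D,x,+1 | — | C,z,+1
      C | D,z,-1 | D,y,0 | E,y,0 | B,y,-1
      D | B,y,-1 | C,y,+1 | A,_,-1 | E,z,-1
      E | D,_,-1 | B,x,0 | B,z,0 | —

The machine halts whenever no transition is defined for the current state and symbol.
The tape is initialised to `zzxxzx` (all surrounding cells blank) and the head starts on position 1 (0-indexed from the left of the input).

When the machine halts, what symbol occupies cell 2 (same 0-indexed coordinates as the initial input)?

state=A head=1 tape=z[z]xxzx   (A,z)→(B,x,+1)
state=B head=2 tape=zx[x]xzx   (B,x)→(A,x,0)
state=A head=2 tape=zx[x]xzx   (A,x)→(D,z,0)
state=D head=2 tape=zx[z]xzx   (D,z)→(A,_,-1)
state=A head=1 tape=z[x]_xzx   (A,x)→(D,z,0)
state=D head=1 tape=z[z]_xzx   (D,z)→(A,_,-1)
state=A head=0 tape=[z]__xzx   (A,z)→(B,x,+1)
state=B head=1 tape=x[_]_xzx   (B,_)→(C,z,+1)
state=C head=2 tape=xz[_]xzx   (C,_)→(B,y,-1)
state=B head=1 tape=x[z]yxzx
Cell 2 holds y when M halts.

y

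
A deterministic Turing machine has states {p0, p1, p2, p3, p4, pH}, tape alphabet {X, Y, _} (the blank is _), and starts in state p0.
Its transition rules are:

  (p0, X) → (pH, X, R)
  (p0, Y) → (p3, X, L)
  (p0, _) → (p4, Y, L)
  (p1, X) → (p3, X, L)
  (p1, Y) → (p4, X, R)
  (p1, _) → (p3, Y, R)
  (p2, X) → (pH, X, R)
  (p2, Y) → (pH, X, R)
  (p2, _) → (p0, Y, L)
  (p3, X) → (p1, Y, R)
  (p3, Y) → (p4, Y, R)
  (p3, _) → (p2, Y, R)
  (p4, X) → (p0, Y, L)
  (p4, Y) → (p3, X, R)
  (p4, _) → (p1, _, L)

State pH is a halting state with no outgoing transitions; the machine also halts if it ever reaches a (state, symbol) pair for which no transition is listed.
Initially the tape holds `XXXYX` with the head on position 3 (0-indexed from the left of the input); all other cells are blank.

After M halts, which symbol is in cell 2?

state=p0 head=3 tape=_XXX[Y]X   (p0,Y)→(p3,X,L)
state=p3 head=2 tape=_XX[X]XX   (p3,X)→(p1,Y,R)
state=p1 head=3 tape=_XXY[X]X   (p1,X)→(p3,X,L)
state=p3 head=2 tape=_XX[Y]XX   (p3,Y)→(p4,Y,R)
state=p4 head=3 tape=_XXY[X]X   (p4,X)→(p0,Y,L)
state=p0 head=2 tape=_XX[Y]YX   (p0,Y)→(p3,X,L)
state=p3 head=1 tape=_X[X]XYX   (p3,X)→(p1,Y,R)
state=p1 head=2 tape=_XY[X]YX   (p1,X)→(p3,X,L)
state=p3 head=1 tape=_X[Y]XYX   (p3,Y)→(p4,Y,R)
state=p4 head=2 tape=_XY[X]YX   (p4,X)→(p0,Y,L)
state=p0 head=1 tape=_X[Y]YYX   (p0,Y)→(p3,X,L)
state=p3 head=0 tape=_[X]XYYX   (p3,X)→(p1,Y,R)
state=p1 head=1 tape=_Y[X]YYX   (p1,X)→(p3,X,L)
state=p3 head=0 tape=_[Y]XYYX   (p3,Y)→(p4,Y,R)
state=p4 head=1 tape=_Y[X]YYX   (p4,X)→(p0,Y,L)
state=p0 head=0 tape=_[Y]YYYX   (p0,Y)→(p3,X,L)
state=p3 head=-1 tape=[_]XYYYX   (p3,_)→(p2,Y,R)
state=p2 head=0 tape=Y[X]YYYX   (p2,X)→(pH,X,R)
state=pH head=1 tape=YX[Y]YYX
Cell 2 holds Y when M halts.

Y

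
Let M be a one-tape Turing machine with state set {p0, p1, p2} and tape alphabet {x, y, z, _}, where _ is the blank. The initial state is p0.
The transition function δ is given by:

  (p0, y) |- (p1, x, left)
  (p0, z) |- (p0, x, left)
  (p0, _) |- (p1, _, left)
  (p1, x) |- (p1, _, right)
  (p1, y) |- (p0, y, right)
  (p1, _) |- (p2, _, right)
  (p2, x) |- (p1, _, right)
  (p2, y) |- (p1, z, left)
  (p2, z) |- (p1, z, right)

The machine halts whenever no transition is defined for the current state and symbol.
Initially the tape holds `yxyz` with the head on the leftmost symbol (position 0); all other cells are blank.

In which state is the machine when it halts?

p2

p0 | _[y]xyz__   read y → write x, move left, go to p1
p1 | [_]xxyz__   read _ → write _, move right, go to p2
p2 | _[x]xyz__   read x → write _, move right, go to p1
p1 | __[x]yz__   read x → write _, move right, go to p1
p1 | ___[y]z__   read y → write y, move right, go to p0
p0 | ___y[z]__   read z → write x, move left, go to p0
p0 | ___[y]x__   read y → write x, move left, go to p1
p1 | __[_]xx__   read _ → write _, move right, go to p2
p2 | ___[x]x__   read x → write _, move right, go to p1
p1 | ____[x]__   read x → write _, move right, go to p1
p1 | _____[_]_   read _ → write _, move right, go to p2
p2 | ______[_]
No transition is defined for (p2, _); M halts in state p2.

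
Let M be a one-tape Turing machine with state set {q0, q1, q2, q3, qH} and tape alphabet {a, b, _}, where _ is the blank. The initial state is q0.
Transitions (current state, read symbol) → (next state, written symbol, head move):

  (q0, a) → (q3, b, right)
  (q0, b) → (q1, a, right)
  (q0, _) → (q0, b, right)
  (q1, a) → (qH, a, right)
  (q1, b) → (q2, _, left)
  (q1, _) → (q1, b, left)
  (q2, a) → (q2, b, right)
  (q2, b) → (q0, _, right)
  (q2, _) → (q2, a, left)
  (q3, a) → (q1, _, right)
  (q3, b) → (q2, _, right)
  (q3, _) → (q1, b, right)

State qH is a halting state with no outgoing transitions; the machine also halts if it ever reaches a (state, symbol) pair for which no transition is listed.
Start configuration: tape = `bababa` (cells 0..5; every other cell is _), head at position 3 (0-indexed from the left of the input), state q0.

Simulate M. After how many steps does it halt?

q0 | bab[a]ba____   read a → write b, move right, go to q3
q3 | babb[b]a____   read b → write _, move right, go to q2
q2 | babb_[a]____   read a → write b, move right, go to q2
q2 | babb_b[_]___   read _ → write a, move left, go to q2
q2 | babb_[b]a___   read b → write _, move right, go to q0
q0 | babb__[a]___   read a → write b, move right, go to q3
q3 | babb__b[_]__   read _ → write b, move right, go to q1
q1 | babb__bb[_]_   read _ → write b, move left, go to q1
q1 | babb__b[b]b_   read b → write _, move left, go to q2
q2 | babb__[b]_b_   read b → write _, move right, go to q0
q0 | babb___[_]b_   read _ → write b, move right, go to q0
q0 | babb___b[b]_   read b → write a, move right, go to q1
q1 | babb___ba[_]   read _ → write b, move left, go to q1
q1 | babb___b[a]b   read a → write a, move right, go to qH
qH | babb___ba[b]
M halts after 14 transitions.

14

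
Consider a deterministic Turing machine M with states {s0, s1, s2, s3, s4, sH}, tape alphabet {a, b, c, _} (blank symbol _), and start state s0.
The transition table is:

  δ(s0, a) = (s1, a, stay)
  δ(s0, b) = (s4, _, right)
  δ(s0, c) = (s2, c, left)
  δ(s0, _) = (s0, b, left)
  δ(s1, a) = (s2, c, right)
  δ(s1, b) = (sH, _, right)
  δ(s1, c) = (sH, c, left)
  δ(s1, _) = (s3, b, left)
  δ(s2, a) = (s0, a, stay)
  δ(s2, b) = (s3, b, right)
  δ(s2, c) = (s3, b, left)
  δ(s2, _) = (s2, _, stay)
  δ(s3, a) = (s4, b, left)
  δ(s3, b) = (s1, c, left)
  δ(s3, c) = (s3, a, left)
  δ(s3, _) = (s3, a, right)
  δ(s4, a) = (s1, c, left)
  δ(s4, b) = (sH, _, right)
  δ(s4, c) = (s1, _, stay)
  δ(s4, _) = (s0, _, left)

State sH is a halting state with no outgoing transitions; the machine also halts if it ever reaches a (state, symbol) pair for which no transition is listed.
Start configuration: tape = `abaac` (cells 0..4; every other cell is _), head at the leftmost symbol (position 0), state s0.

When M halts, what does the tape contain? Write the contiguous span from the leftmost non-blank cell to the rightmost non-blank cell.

c_bac

s0 | [a]baac   read a → write a, move stay, go to s1
s1 | [a]baac   read a → write c, move right, go to s2
s2 | c[b]aac   read b → write b, move right, go to s3
s3 | cb[a]ac   read a → write b, move left, go to s4
s4 | c[b]bac   read b → write _, move right, go to sH
sH | c_[b]ac
The non-blank tape span at halt is c_bac.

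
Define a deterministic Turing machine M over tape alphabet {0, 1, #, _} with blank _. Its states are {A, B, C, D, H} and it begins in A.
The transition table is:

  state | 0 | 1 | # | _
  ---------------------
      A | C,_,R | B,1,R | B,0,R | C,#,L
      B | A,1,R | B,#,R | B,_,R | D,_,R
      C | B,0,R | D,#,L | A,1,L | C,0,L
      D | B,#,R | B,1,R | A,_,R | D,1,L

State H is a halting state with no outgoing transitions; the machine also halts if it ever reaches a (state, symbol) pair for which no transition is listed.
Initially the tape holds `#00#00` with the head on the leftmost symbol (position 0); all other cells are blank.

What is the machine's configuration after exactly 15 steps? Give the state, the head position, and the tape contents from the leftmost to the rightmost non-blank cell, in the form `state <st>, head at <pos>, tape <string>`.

state D, head at 3, tape #__##00

state=A head=0 tape=[#]00#00_   (A,#)→(B,0,R)
state=B head=1 tape=0[0]0#00_   (B,0)→(A,1,R)
state=A head=2 tape=01[0]#00_   (A,0)→(C,_,R)
state=C head=3 tape=01_[#]00_   (C,#)→(A,1,L)
state=A head=2 tape=01[_]100_   (A,_)→(C,#,L)
state=C head=1 tape=0[1]#100_   (C,1)→(D,#,L)
state=D head=0 tape=[0]##100_   (D,0)→(B,#,R)
state=B head=1 tape=#[#]#100_   (B,#)→(B,_,R)
state=B head=2 tape=#_[#]100_   (B,#)→(B,_,R)
state=B head=3 tape=#__[1]00_   (B,1)→(B,#,R)
state=B head=4 tape=#__#[0]0_   (B,0)→(A,1,R)
state=A head=5 tape=#__#1[0]_   (A,0)→(C,_,R)
state=C head=6 tape=#__#1_[_]   (C,_)→(C,0,L)
state=C head=5 tape=#__#1[_]0   (C,_)→(C,0,L)
state=C head=4 tape=#__#[1]00   (C,1)→(D,#,L)
state=D head=3 tape=#__[#]#00
After 15 steps: state D, head at 3, tape #__##00.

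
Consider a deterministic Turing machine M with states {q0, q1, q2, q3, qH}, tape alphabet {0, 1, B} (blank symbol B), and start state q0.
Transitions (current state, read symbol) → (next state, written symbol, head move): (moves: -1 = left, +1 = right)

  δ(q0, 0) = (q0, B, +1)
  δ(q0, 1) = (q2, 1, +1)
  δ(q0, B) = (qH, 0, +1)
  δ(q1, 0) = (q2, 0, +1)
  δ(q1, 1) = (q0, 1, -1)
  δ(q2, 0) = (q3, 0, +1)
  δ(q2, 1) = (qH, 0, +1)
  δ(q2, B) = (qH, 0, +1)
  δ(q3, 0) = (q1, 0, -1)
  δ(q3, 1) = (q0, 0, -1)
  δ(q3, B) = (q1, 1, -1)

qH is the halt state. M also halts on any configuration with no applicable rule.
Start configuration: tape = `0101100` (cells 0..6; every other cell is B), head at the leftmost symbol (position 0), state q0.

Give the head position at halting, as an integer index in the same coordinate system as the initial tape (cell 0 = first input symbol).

q0 | [0]101100BB   read 0 → write B, move +1, go to q0
q0 | B[1]01100BB   read 1 → write 1, move +1, go to q2
q2 | B1[0]1100BB   read 0 → write 0, move +1, go to q3
q3 | B10[1]100BB   read 1 → write 0, move -1, go to q0
q0 | B1[0]0100BB   read 0 → write B, move +1, go to q0
q0 | B1B[0]100BB   read 0 → write B, move +1, go to q0
q0 | B1BB[1]00BB   read 1 → write 1, move +1, go to q2
q2 | B1BB1[0]0BB   read 0 → write 0, move +1, go to q3
q3 | B1BB10[0]BB   read 0 → write 0, move -1, go to q1
q1 | B1BB1[0]0BB   read 0 → write 0, move +1, go to q2
q2 | B1BB10[0]BB   read 0 → write 0, move +1, go to q3
q3 | B1BB100[B]B   read B → write 1, move -1, go to q1
q1 | B1BB10[0]1B   read 0 → write 0, move +1, go to q2
q2 | B1BB100[1]B   read 1 → write 0, move +1, go to qH
qH | B1BB1000[B]
At halt the head is at cell 8.

8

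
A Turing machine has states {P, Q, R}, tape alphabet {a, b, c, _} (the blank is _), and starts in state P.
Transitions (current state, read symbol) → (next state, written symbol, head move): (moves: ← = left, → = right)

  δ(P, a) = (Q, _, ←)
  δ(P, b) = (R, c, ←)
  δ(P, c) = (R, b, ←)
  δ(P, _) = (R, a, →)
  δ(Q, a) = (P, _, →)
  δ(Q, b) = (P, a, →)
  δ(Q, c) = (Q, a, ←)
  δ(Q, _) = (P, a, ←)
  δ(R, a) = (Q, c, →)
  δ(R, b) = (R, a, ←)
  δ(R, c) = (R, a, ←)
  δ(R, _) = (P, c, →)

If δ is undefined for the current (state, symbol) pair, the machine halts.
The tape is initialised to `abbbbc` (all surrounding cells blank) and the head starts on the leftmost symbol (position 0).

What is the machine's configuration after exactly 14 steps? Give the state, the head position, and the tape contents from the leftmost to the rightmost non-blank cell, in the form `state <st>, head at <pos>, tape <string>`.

state P, head at 2, tape c_c_bbbc

P | __[a]bbbbc   read a → write _, move ←, go to Q
Q | _[_]_bbbbc   read _ → write a, move ←, go to P
P | [_]a_bbbbc   read _ → write a, move →, go to R
R | a[a]_bbbbc   read a → write c, move →, go to Q
Q | ac[_]bbbbc   read _ → write a, move ←, go to P
P | a[c]abbbbc   read c → write b, move ←, go to R
R | [a]babbbbc   read a → write c, move →, go to Q
Q | c[b]abbbbc   read b → write a, move →, go to P
P | ca[a]bbbbc   read a → write _, move ←, go to Q
Q | c[a]_bbbbc   read a → write _, move →, go to P
P | c_[_]bbbbc   read _ → write a, move →, go to R
R | c_a[b]bbbc   read b → write a, move ←, go to R
R | c_[a]abbbc   read a → write c, move →, go to Q
Q | c_c[a]bbbc   read a → write _, move →, go to P
P | c_c_[b]bbc
After 14 steps: state P, head at 2, tape c_c_bbbc.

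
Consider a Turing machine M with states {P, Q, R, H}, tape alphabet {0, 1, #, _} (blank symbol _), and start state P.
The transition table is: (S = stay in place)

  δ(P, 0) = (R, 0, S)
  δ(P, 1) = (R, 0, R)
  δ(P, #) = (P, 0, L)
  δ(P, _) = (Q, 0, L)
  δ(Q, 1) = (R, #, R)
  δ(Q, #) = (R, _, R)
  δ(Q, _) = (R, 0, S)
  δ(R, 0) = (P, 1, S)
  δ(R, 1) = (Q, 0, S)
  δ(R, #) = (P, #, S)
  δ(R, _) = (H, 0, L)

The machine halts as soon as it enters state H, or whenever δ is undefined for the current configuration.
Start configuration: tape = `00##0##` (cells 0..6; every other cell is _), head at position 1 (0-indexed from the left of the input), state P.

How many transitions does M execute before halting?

34

state=P head=1 tape=0[0]##0##_   (P,0)→(R,0,S)
state=R head=1 tape=0[0]##0##_   (R,0)→(P,1,S)
state=P head=1 tape=0[1]##0##_   (P,1)→(R,0,R)
state=R head=2 tape=00[#]#0##_   (R,#)→(P,#,S)
state=P head=2 tape=00[#]#0##_   (P,#)→(P,0,L)
state=P head=1 tape=0[0]0#0##_   (P,0)→(R,0,S)
state=R head=1 tape=0[0]0#0##_   (R,0)→(P,1,S)
state=P head=1 tape=0[1]0#0##_   (P,1)→(R,0,R)
state=R head=2 tape=00[0]#0##_   (R,0)→(P,1,S)
state=P head=2 tape=00[1]#0##_   (P,1)→(R,0,R)
state=R head=3 tape=000[#]0##_   (R,#)→(P,#,S)
state=P head=3 tape=000[#]0##_   (P,#)→(P,0,L)
state=P head=2 tape=00[0]00##_   (P,0)→(R,0,S)
state=R head=2 tape=00[0]00##_   (R,0)→(P,1,S)
state=P head=2 tape=00[1]00##_   (P,1)→(R,0,R)
state=R head=3 tape=000[0]0##_   (R,0)→(P,1,S)
state=P head=3 tape=000[1]0##_   (P,1)→(R,0,R)
state=R head=4 tape=0000[0]##_   (R,0)→(P,1,S)
state=P head=4 tape=0000[1]##_   (P,1)→(R,0,R)
state=R head=5 tape=00000[#]#_   (R,#)→(P,#,S)
state=P head=5 tape=00000[#]#_   (P,#)→(P,0,L)
state=P head=4 tape=0000[0]0#_   (P,0)→(R,0,S)
state=R head=4 tape=0000[0]0#_   (R,0)→(P,1,S)
state=P head=4 tape=0000[1]0#_   (P,1)→(R,0,R)
state=R head=5 tape=00000[0]#_   (R,0)→(P,1,S)
state=P head=5 tape=00000[1]#_   (P,1)→(R,0,R)
state=R head=6 tape=000000[#]_   (R,#)→(P,#,S)
state=P head=6 tape=000000[#]_   (P,#)→(P,0,L)
state=P head=5 tape=00000[0]0_   (P,0)→(R,0,S)
state=R head=5 tape=00000[0]0_   (R,0)→(P,1,S)
state=P head=5 tape=00000[1]0_   (P,1)→(R,0,R)
state=R head=6 tape=000000[0]_   (R,0)→(P,1,S)
state=P head=6 tape=000000[1]_   (P,1)→(R,0,R)
state=R head=7 tape=0000000[_]   (R,_)→(H,0,L)
state=H head=6 tape=000000[0]0
M halts after 34 transitions.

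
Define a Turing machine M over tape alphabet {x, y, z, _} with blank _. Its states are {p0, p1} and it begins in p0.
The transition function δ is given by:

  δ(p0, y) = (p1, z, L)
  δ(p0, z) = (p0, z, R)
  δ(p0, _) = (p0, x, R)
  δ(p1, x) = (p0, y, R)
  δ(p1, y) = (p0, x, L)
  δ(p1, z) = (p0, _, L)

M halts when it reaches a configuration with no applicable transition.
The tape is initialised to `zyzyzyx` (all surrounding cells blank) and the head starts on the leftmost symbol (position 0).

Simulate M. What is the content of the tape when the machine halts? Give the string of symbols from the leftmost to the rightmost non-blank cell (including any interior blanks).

state=p0 head=0 tape=_[z]yzyzyx   (p0,z)→(p0,z,R)
state=p0 head=1 tape=_z[y]zyzyx   (p0,y)→(p1,z,L)
state=p1 head=0 tape=_[z]zzyzyx   (p1,z)→(p0,_,L)
state=p0 head=-1 tape=[_]_zzyzyx   (p0,_)→(p0,x,R)
state=p0 head=0 tape=x[_]zzyzyx   (p0,_)→(p0,x,R)
state=p0 head=1 tape=xx[z]zyzyx   (p0,z)→(p0,z,R)
state=p0 head=2 tape=xxz[z]yzyx   (p0,z)→(p0,z,R)
state=p0 head=3 tape=xxzz[y]zyx   (p0,y)→(p1,z,L)
state=p1 head=2 tape=xxz[z]zzyx   (p1,z)→(p0,_,L)
state=p0 head=1 tape=xx[z]_zzyx   (p0,z)→(p0,z,R)
state=p0 head=2 tape=xxz[_]zzyx   (p0,_)→(p0,x,R)
state=p0 head=3 tape=xxzx[z]zyx   (p0,z)→(p0,z,R)
state=p0 head=4 tape=xxzxz[z]yx   (p0,z)→(p0,z,R)
state=p0 head=5 tape=xxzxzz[y]x   (p0,y)→(p1,z,L)
state=p1 head=4 tape=xxzxz[z]zx   (p1,z)→(p0,_,L)
state=p0 head=3 tape=xxzx[z]_zx   (p0,z)→(p0,z,R)
state=p0 head=4 tape=xxzxz[_]zx   (p0,_)→(p0,x,R)
state=p0 head=5 tape=xxzxzx[z]x   (p0,z)→(p0,z,R)
state=p0 head=6 tape=xxzxzxz[x]
The non-blank tape span at halt is xxzxzxzx.

xxzxzxzx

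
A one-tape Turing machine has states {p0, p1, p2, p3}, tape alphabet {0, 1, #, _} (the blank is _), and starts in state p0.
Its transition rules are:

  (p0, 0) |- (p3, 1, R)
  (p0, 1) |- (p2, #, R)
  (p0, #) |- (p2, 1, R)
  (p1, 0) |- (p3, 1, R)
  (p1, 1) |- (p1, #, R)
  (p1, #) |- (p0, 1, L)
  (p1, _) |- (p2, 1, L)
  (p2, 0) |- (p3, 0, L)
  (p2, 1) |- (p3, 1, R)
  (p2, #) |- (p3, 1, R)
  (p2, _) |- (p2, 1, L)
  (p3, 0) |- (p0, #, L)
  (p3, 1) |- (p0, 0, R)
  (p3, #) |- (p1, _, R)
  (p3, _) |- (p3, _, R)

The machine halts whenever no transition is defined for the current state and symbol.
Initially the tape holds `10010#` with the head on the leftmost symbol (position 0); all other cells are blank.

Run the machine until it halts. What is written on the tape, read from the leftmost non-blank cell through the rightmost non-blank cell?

#101010

p0 | [1]0010#___   read 1 → write #, move R, go to p2
p2 | #[0]010#___   read 0 → write 0, move L, go to p3
p3 | [#]0010#___   read # → write _, move R, go to p1
p1 | _[0]010#___   read 0 → write 1, move R, go to p3
p3 | _1[0]10#___   read 0 → write #, move L, go to p0
p0 | _[1]#10#___   read 1 → write #, move R, go to p2
p2 | _#[#]10#___   read # → write 1, move R, go to p3
p3 | _#1[1]0#___   read 1 → write 0, move R, go to p0
p0 | _#10[0]#___   read 0 → write 1, move R, go to p3
p3 | _#101[#]___   read # → write _, move R, go to p1
p1 | _#101_[_]__   read _ → write 1, move L, go to p2
p2 | _#101[_]1__   read _ → write 1, move L, go to p2
p2 | _#10[1]11__   read 1 → write 1, move R, go to p3
p3 | _#101[1]1__   read 1 → write 0, move R, go to p0
p0 | _#1010[1]__   read 1 → write #, move R, go to p2
p2 | _#1010#[_]_   read _ → write 1, move L, go to p2
p2 | _#1010[#]1_   read # → write 1, move R, go to p3
p3 | _#10101[1]_   read 1 → write 0, move R, go to p0
p0 | _#101010[_]
The non-blank tape span at halt is #101010.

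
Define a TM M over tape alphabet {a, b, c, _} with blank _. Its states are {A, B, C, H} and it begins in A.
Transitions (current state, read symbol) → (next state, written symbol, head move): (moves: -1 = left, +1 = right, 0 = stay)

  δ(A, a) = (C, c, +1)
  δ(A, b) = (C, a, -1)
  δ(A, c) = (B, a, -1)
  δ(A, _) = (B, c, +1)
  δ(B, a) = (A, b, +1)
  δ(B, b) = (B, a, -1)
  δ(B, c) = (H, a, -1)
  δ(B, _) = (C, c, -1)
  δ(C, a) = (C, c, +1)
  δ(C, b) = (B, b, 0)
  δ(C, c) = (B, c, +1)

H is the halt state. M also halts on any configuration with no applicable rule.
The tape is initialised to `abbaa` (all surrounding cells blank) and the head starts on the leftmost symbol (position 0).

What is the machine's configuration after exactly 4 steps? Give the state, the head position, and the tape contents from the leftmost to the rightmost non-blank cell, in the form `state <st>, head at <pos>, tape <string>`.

state H, head at -1, tape aabaa

A | _[a]bbaa   read a → write c, move +1, go to C
C | _c[b]baa   read b → write b, move 0, go to B
B | _c[b]baa   read b → write a, move -1, go to B
B | _[c]abaa   read c → write a, move -1, go to H
H | [_]aabaa
After 4 steps: state H, head at -1, tape aabaa.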